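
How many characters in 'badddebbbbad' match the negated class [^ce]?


Negated class [^ce] matches any char NOT in {c, e}
Scanning 'badddebbbbad':
  pos 0: 'b' -> MATCH
  pos 1: 'a' -> MATCH
  pos 2: 'd' -> MATCH
  pos 3: 'd' -> MATCH
  pos 4: 'd' -> MATCH
  pos 5: 'e' -> no (excluded)
  pos 6: 'b' -> MATCH
  pos 7: 'b' -> MATCH
  pos 8: 'b' -> MATCH
  pos 9: 'b' -> MATCH
  pos 10: 'a' -> MATCH
  pos 11: 'd' -> MATCH
Total matches: 11

11


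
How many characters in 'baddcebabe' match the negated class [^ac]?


Negated class [^ac] matches any char NOT in {a, c}
Scanning 'baddcebabe':
  pos 0: 'b' -> MATCH
  pos 1: 'a' -> no (excluded)
  pos 2: 'd' -> MATCH
  pos 3: 'd' -> MATCH
  pos 4: 'c' -> no (excluded)
  pos 5: 'e' -> MATCH
  pos 6: 'b' -> MATCH
  pos 7: 'a' -> no (excluded)
  pos 8: 'b' -> MATCH
  pos 9: 'e' -> MATCH
Total matches: 7

7


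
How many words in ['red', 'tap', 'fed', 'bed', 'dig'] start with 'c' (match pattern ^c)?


Pattern ^c anchors to start of word. Check which words begin with 'c':
  'red' -> no
  'tap' -> no
  'fed' -> no
  'bed' -> no
  'dig' -> no
Matching words: []
Count: 0

0


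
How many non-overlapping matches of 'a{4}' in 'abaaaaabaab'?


Pattern 'a{4}' matches exactly 4 consecutive a's (greedy, non-overlapping).
String: 'abaaaaabaab'
Scanning for runs of a's:
  Run at pos 0: 'a' (length 1) -> 0 match(es)
  Run at pos 2: 'aaaaa' (length 5) -> 1 match(es)
  Run at pos 8: 'aa' (length 2) -> 0 match(es)
Matches found: ['aaaa']
Total: 1

1


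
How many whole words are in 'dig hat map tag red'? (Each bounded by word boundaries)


Word boundaries (\b) mark the start/end of each word.
Text: 'dig hat map tag red'
Splitting by whitespace:
  Word 1: 'dig'
  Word 2: 'hat'
  Word 3: 'map'
  Word 4: 'tag'
  Word 5: 'red'
Total whole words: 5

5


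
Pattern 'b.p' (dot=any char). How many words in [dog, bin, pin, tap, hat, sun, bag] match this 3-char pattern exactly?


Pattern 'b.p' means: starts with 'b', any single char, ends with 'p'.
Checking each word (must be exactly 3 chars):
  'dog' (len=3): no
  'bin' (len=3): no
  'pin' (len=3): no
  'tap' (len=3): no
  'hat' (len=3): no
  'sun' (len=3): no
  'bag' (len=3): no
Matching words: []
Total: 0

0


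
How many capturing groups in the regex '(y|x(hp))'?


To count capturing groups, count each '(' that starts a group.
Pattern: '(y|x(hp))'
Walking through the pattern:
  Position 0: '(' -> group #1
  Position 4: '(' -> group #2
Total capturing groups: 2

2


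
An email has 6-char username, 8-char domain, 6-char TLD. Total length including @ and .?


An email address has format: username@domain.tld
Username length: 6
'@' character: 1
Domain length: 8
'.' character: 1
TLD length: 6
Total = 6 + 1 + 8 + 1 + 6 = 22

22


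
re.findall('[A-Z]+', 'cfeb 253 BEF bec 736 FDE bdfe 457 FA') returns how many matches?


Pattern '[A-Z]+' finds one or more uppercase letters.
Text: 'cfeb 253 BEF bec 736 FDE bdfe 457 FA'
Scanning for matches:
  Match 1: 'BEF'
  Match 2: 'FDE'
  Match 3: 'FA'
Total matches: 3

3


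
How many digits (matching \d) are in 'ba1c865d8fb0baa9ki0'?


\d matches any digit 0-9.
Scanning 'ba1c865d8fb0baa9ki0':
  pos 2: '1' -> DIGIT
  pos 4: '8' -> DIGIT
  pos 5: '6' -> DIGIT
  pos 6: '5' -> DIGIT
  pos 8: '8' -> DIGIT
  pos 11: '0' -> DIGIT
  pos 15: '9' -> DIGIT
  pos 18: '0' -> DIGIT
Digits found: ['1', '8', '6', '5', '8', '0', '9', '0']
Total: 8

8


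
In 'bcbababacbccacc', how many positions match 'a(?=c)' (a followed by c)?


Lookahead 'a(?=c)' matches 'a' only when followed by 'c'.
String: 'bcbababacbccacc'
Checking each position where char is 'a':
  pos 3: 'a' -> no (next='b')
  pos 5: 'a' -> no (next='b')
  pos 7: 'a' -> MATCH (next='c')
  pos 12: 'a' -> MATCH (next='c')
Matching positions: [7, 12]
Count: 2

2


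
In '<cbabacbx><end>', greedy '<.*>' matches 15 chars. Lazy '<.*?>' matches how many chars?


Greedy '<.*>' tries to match as MUCH as possible.
Lazy '<.*?>' tries to match as LITTLE as possible.

String: '<cbabacbx><end>'
Greedy '<.*>' starts at first '<' and extends to the LAST '>': '<cbabacbx><end>' (15 chars)
Lazy '<.*?>' starts at first '<' and stops at the FIRST '>': '<cbabacbx>' (10 chars)

10


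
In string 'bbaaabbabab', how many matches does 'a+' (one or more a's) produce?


Pattern 'a+' matches one or more consecutive a's.
String: 'bbaaabbabab'
Scanning for runs of a:
  Match 1: 'aaa' (length 3)
  Match 2: 'a' (length 1)
  Match 3: 'a' (length 1)
Total matches: 3

3


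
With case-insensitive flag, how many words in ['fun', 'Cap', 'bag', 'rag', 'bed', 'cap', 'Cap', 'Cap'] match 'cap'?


Case-insensitive matching: compare each word's lowercase form to 'cap'.
  'fun' -> lower='fun' -> no
  'Cap' -> lower='cap' -> MATCH
  'bag' -> lower='bag' -> no
  'rag' -> lower='rag' -> no
  'bed' -> lower='bed' -> no
  'cap' -> lower='cap' -> MATCH
  'Cap' -> lower='cap' -> MATCH
  'Cap' -> lower='cap' -> MATCH
Matches: ['Cap', 'cap', 'Cap', 'Cap']
Count: 4

4


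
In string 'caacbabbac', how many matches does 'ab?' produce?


Pattern 'ab?' matches 'a' optionally followed by 'b'.
String: 'caacbabbac'
Scanning left to right for 'a' then checking next char:
  Match 1: 'a' (a not followed by b)
  Match 2: 'a' (a not followed by b)
  Match 3: 'ab' (a followed by b)
  Match 4: 'a' (a not followed by b)
Total matches: 4

4


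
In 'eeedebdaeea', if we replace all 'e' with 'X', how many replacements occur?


re.sub('e', 'X', text) replaces every occurrence of 'e' with 'X'.
Text: 'eeedebdaeea'
Scanning for 'e':
  pos 0: 'e' -> replacement #1
  pos 1: 'e' -> replacement #2
  pos 2: 'e' -> replacement #3
  pos 4: 'e' -> replacement #4
  pos 8: 'e' -> replacement #5
  pos 9: 'e' -> replacement #6
Total replacements: 6

6


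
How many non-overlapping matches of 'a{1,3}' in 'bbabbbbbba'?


Pattern 'a{1,3}' matches between 1 and 3 consecutive a's (greedy).
String: 'bbabbbbbba'
Finding runs of a's and applying greedy matching:
  Run at pos 2: 'a' (length 1)
  Run at pos 9: 'a' (length 1)
Matches: ['a', 'a']
Count: 2

2


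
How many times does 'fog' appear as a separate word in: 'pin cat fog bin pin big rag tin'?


Scanning each word for exact match 'fog':
  Word 1: 'pin' -> no
  Word 2: 'cat' -> no
  Word 3: 'fog' -> MATCH
  Word 4: 'bin' -> no
  Word 5: 'pin' -> no
  Word 6: 'big' -> no
  Word 7: 'rag' -> no
  Word 8: 'tin' -> no
Total matches: 1

1


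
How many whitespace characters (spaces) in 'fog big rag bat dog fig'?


\s matches whitespace characters (spaces, tabs, etc.).
Text: 'fog big rag bat dog fig'
This text has 6 words separated by spaces.
Number of spaces = number of words - 1 = 6 - 1 = 5

5


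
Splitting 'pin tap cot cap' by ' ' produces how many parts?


Splitting by ' ' breaks the string at each occurrence of the separator.
Text: 'pin tap cot cap'
Parts after split:
  Part 1: 'pin'
  Part 2: 'tap'
  Part 3: 'cot'
  Part 4: 'cap'
Total parts: 4

4


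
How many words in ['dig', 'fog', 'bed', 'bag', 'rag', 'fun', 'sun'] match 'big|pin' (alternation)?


Alternation 'big|pin' matches either 'big' or 'pin'.
Checking each word:
  'dig' -> no
  'fog' -> no
  'bed' -> no
  'bag' -> no
  'rag' -> no
  'fun' -> no
  'sun' -> no
Matches: []
Count: 0

0


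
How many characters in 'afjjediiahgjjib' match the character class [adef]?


Character class [adef] matches any of: {a, d, e, f}
Scanning string 'afjjediiahgjjib' character by character:
  pos 0: 'a' -> MATCH
  pos 1: 'f' -> MATCH
  pos 2: 'j' -> no
  pos 3: 'j' -> no
  pos 4: 'e' -> MATCH
  pos 5: 'd' -> MATCH
  pos 6: 'i' -> no
  pos 7: 'i' -> no
  pos 8: 'a' -> MATCH
  pos 9: 'h' -> no
  pos 10: 'g' -> no
  pos 11: 'j' -> no
  pos 12: 'j' -> no
  pos 13: 'i' -> no
  pos 14: 'b' -> no
Total matches: 5

5


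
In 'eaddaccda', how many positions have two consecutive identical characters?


Looking for consecutive identical characters in 'eaddaccda':
  pos 0-1: 'e' vs 'a' -> different
  pos 1-2: 'a' vs 'd' -> different
  pos 2-3: 'd' vs 'd' -> MATCH ('dd')
  pos 3-4: 'd' vs 'a' -> different
  pos 4-5: 'a' vs 'c' -> different
  pos 5-6: 'c' vs 'c' -> MATCH ('cc')
  pos 6-7: 'c' vs 'd' -> different
  pos 7-8: 'd' vs 'a' -> different
Consecutive identical pairs: ['dd', 'cc']
Count: 2

2


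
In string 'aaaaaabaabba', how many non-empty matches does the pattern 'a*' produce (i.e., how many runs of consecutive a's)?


Pattern 'a*' matches zero or more a's. We want non-empty runs of consecutive a's.
String: 'aaaaaabaabba'
Walking through the string to find runs of a's:
  Run 1: positions 0-5 -> 'aaaaaa'
  Run 2: positions 7-8 -> 'aa'
  Run 3: positions 11-11 -> 'a'
Non-empty runs found: ['aaaaaa', 'aa', 'a']
Count: 3

3


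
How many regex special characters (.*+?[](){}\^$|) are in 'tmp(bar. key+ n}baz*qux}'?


Regex special characters are: . * + ? [ ] ( ) { } \ ^ $ |
Scanning 'tmp(bar. key+ n}baz*qux}':
  pos 3: '(' -> SPECIAL
  pos 7: '.' -> SPECIAL
  pos 12: '+' -> SPECIAL
  pos 15: '}' -> SPECIAL
  pos 19: '*' -> SPECIAL
  pos 23: '}' -> SPECIAL
Special chars found: ['(', '.', '+', '}', '*', '}']
Total: 6

6


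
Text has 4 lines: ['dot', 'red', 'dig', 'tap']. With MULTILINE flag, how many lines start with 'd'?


With MULTILINE flag, ^ matches the start of each line.
Lines: ['dot', 'red', 'dig', 'tap']
Checking which lines start with 'd':
  Line 1: 'dot' -> MATCH
  Line 2: 'red' -> no
  Line 3: 'dig' -> MATCH
  Line 4: 'tap' -> no
Matching lines: ['dot', 'dig']
Count: 2

2


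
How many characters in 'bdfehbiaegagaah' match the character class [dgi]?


Character class [dgi] matches any of: {d, g, i}
Scanning string 'bdfehbiaegagaah' character by character:
  pos 0: 'b' -> no
  pos 1: 'd' -> MATCH
  pos 2: 'f' -> no
  pos 3: 'e' -> no
  pos 4: 'h' -> no
  pos 5: 'b' -> no
  pos 6: 'i' -> MATCH
  pos 7: 'a' -> no
  pos 8: 'e' -> no
  pos 9: 'g' -> MATCH
  pos 10: 'a' -> no
  pos 11: 'g' -> MATCH
  pos 12: 'a' -> no
  pos 13: 'a' -> no
  pos 14: 'h' -> no
Total matches: 4

4


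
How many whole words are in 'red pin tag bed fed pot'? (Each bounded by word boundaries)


Word boundaries (\b) mark the start/end of each word.
Text: 'red pin tag bed fed pot'
Splitting by whitespace:
  Word 1: 'red'
  Word 2: 'pin'
  Word 3: 'tag'
  Word 4: 'bed'
  Word 5: 'fed'
  Word 6: 'pot'
Total whole words: 6

6


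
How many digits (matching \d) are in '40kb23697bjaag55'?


\d matches any digit 0-9.
Scanning '40kb23697bjaag55':
  pos 0: '4' -> DIGIT
  pos 1: '0' -> DIGIT
  pos 4: '2' -> DIGIT
  pos 5: '3' -> DIGIT
  pos 6: '6' -> DIGIT
  pos 7: '9' -> DIGIT
  pos 8: '7' -> DIGIT
  pos 14: '5' -> DIGIT
  pos 15: '5' -> DIGIT
Digits found: ['4', '0', '2', '3', '6', '9', '7', '5', '5']
Total: 9

9


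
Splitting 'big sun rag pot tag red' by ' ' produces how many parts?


Splitting by ' ' breaks the string at each occurrence of the separator.
Text: 'big sun rag pot tag red'
Parts after split:
  Part 1: 'big'
  Part 2: 'sun'
  Part 3: 'rag'
  Part 4: 'pot'
  Part 5: 'tag'
  Part 6: 'red'
Total parts: 6

6


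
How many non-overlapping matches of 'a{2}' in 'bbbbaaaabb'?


Pattern 'a{2}' matches exactly 2 consecutive a's (greedy, non-overlapping).
String: 'bbbbaaaabb'
Scanning for runs of a's:
  Run at pos 4: 'aaaa' (length 4) -> 2 match(es)
Matches found: ['aa', 'aa']
Total: 2

2


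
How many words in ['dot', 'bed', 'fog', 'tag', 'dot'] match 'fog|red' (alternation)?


Alternation 'fog|red' matches either 'fog' or 'red'.
Checking each word:
  'dot' -> no
  'bed' -> no
  'fog' -> MATCH
  'tag' -> no
  'dot' -> no
Matches: ['fog']
Count: 1

1


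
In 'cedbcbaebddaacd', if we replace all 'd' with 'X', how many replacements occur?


re.sub('d', 'X', text) replaces every occurrence of 'd' with 'X'.
Text: 'cedbcbaebddaacd'
Scanning for 'd':
  pos 2: 'd' -> replacement #1
  pos 9: 'd' -> replacement #2
  pos 10: 'd' -> replacement #3
  pos 14: 'd' -> replacement #4
Total replacements: 4

4


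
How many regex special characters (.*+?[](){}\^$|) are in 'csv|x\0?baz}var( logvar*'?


Regex special characters are: . * + ? [ ] ( ) { } \ ^ $ |
Scanning 'csv|x\0?baz}var( logvar*':
  pos 3: '|' -> SPECIAL
  pos 5: '\' -> SPECIAL
  pos 7: '?' -> SPECIAL
  pos 11: '}' -> SPECIAL
  pos 15: '(' -> SPECIAL
  pos 23: '*' -> SPECIAL
Special chars found: ['|', '\\', '?', '}', '(', '*']
Total: 6

6


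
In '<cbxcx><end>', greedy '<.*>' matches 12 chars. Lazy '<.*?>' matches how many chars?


Greedy '<.*>' tries to match as MUCH as possible.
Lazy '<.*?>' tries to match as LITTLE as possible.

String: '<cbxcx><end>'
Greedy '<.*>' starts at first '<' and extends to the LAST '>': '<cbxcx><end>' (12 chars)
Lazy '<.*?>' starts at first '<' and stops at the FIRST '>': '<cbxcx>' (7 chars)

7


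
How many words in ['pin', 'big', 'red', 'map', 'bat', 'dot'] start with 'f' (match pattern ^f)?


Pattern ^f anchors to start of word. Check which words begin with 'f':
  'pin' -> no
  'big' -> no
  'red' -> no
  'map' -> no
  'bat' -> no
  'dot' -> no
Matching words: []
Count: 0

0


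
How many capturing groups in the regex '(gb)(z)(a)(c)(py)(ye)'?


To count capturing groups, count each '(' that starts a group.
Pattern: '(gb)(z)(a)(c)(py)(ye)'
Walking through the pattern:
  Position 0: '(' -> group #1
  Position 4: '(' -> group #2
  Position 7: '(' -> group #3
  Position 10: '(' -> group #4
  Position 13: '(' -> group #5
  Position 17: '(' -> group #6
Total capturing groups: 6

6


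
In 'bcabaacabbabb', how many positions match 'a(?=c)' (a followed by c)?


Lookahead 'a(?=c)' matches 'a' only when followed by 'c'.
String: 'bcabaacabbabb'
Checking each position where char is 'a':
  pos 2: 'a' -> no (next='b')
  pos 4: 'a' -> no (next='a')
  pos 5: 'a' -> MATCH (next='c')
  pos 7: 'a' -> no (next='b')
  pos 10: 'a' -> no (next='b')
Matching positions: [5]
Count: 1

1


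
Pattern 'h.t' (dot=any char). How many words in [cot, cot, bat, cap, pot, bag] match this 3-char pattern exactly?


Pattern 'h.t' means: starts with 'h', any single char, ends with 't'.
Checking each word (must be exactly 3 chars):
  'cot' (len=3): no
  'cot' (len=3): no
  'bat' (len=3): no
  'cap' (len=3): no
  'pot' (len=3): no
  'bag' (len=3): no
Matching words: []
Total: 0

0


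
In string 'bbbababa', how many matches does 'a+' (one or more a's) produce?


Pattern 'a+' matches one or more consecutive a's.
String: 'bbbababa'
Scanning for runs of a:
  Match 1: 'a' (length 1)
  Match 2: 'a' (length 1)
  Match 3: 'a' (length 1)
Total matches: 3

3


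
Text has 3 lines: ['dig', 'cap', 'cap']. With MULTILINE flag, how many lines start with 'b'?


With MULTILINE flag, ^ matches the start of each line.
Lines: ['dig', 'cap', 'cap']
Checking which lines start with 'b':
  Line 1: 'dig' -> no
  Line 2: 'cap' -> no
  Line 3: 'cap' -> no
Matching lines: []
Count: 0

0


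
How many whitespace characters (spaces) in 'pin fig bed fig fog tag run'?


\s matches whitespace characters (spaces, tabs, etc.).
Text: 'pin fig bed fig fog tag run'
This text has 7 words separated by spaces.
Number of spaces = number of words - 1 = 7 - 1 = 6

6


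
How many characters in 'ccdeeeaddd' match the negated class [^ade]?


Negated class [^ade] matches any char NOT in {a, d, e}
Scanning 'ccdeeeaddd':
  pos 0: 'c' -> MATCH
  pos 1: 'c' -> MATCH
  pos 2: 'd' -> no (excluded)
  pos 3: 'e' -> no (excluded)
  pos 4: 'e' -> no (excluded)
  pos 5: 'e' -> no (excluded)
  pos 6: 'a' -> no (excluded)
  pos 7: 'd' -> no (excluded)
  pos 8: 'd' -> no (excluded)
  pos 9: 'd' -> no (excluded)
Total matches: 2

2


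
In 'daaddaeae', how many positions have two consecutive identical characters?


Looking for consecutive identical characters in 'daaddaeae':
  pos 0-1: 'd' vs 'a' -> different
  pos 1-2: 'a' vs 'a' -> MATCH ('aa')
  pos 2-3: 'a' vs 'd' -> different
  pos 3-4: 'd' vs 'd' -> MATCH ('dd')
  pos 4-5: 'd' vs 'a' -> different
  pos 5-6: 'a' vs 'e' -> different
  pos 6-7: 'e' vs 'a' -> different
  pos 7-8: 'a' vs 'e' -> different
Consecutive identical pairs: ['aa', 'dd']
Count: 2

2


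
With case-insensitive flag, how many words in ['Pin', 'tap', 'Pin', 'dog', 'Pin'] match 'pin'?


Case-insensitive matching: compare each word's lowercase form to 'pin'.
  'Pin' -> lower='pin' -> MATCH
  'tap' -> lower='tap' -> no
  'Pin' -> lower='pin' -> MATCH
  'dog' -> lower='dog' -> no
  'Pin' -> lower='pin' -> MATCH
Matches: ['Pin', 'Pin', 'Pin']
Count: 3

3


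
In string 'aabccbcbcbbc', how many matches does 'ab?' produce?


Pattern 'ab?' matches 'a' optionally followed by 'b'.
String: 'aabccbcbcbbc'
Scanning left to right for 'a' then checking next char:
  Match 1: 'a' (a not followed by b)
  Match 2: 'ab' (a followed by b)
Total matches: 2

2


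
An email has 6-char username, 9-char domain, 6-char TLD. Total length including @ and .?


An email address has format: username@domain.tld
Username length: 6
'@' character: 1
Domain length: 9
'.' character: 1
TLD length: 6
Total = 6 + 1 + 9 + 1 + 6 = 23

23


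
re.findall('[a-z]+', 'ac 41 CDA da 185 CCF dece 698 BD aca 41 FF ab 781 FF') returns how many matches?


Pattern '[a-z]+' finds one or more lowercase letters.
Text: 'ac 41 CDA da 185 CCF dece 698 BD aca 41 FF ab 781 FF'
Scanning for matches:
  Match 1: 'ac'
  Match 2: 'da'
  Match 3: 'dece'
  Match 4: 'aca'
  Match 5: 'ab'
Total matches: 5

5


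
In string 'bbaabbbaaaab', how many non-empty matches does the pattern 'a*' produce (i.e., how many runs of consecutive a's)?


Pattern 'a*' matches zero or more a's. We want non-empty runs of consecutive a's.
String: 'bbaabbbaaaab'
Walking through the string to find runs of a's:
  Run 1: positions 2-3 -> 'aa'
  Run 2: positions 7-10 -> 'aaaa'
Non-empty runs found: ['aa', 'aaaa']
Count: 2

2


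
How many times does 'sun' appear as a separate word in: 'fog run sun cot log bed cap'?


Scanning each word for exact match 'sun':
  Word 1: 'fog' -> no
  Word 2: 'run' -> no
  Word 3: 'sun' -> MATCH
  Word 4: 'cot' -> no
  Word 5: 'log' -> no
  Word 6: 'bed' -> no
  Word 7: 'cap' -> no
Total matches: 1

1


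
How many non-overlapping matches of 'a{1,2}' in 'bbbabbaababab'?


Pattern 'a{1,2}' matches between 1 and 2 consecutive a's (greedy).
String: 'bbbabbaababab'
Finding runs of a's and applying greedy matching:
  Run at pos 3: 'a' (length 1)
  Run at pos 6: 'aa' (length 2)
  Run at pos 9: 'a' (length 1)
  Run at pos 11: 'a' (length 1)
Matches: ['a', 'aa', 'a', 'a']
Count: 4

4


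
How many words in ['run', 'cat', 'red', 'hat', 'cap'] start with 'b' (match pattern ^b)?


Pattern ^b anchors to start of word. Check which words begin with 'b':
  'run' -> no
  'cat' -> no
  'red' -> no
  'hat' -> no
  'cap' -> no
Matching words: []
Count: 0

0


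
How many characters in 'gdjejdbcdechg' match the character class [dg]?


Character class [dg] matches any of: {d, g}
Scanning string 'gdjejdbcdechg' character by character:
  pos 0: 'g' -> MATCH
  pos 1: 'd' -> MATCH
  pos 2: 'j' -> no
  pos 3: 'e' -> no
  pos 4: 'j' -> no
  pos 5: 'd' -> MATCH
  pos 6: 'b' -> no
  pos 7: 'c' -> no
  pos 8: 'd' -> MATCH
  pos 9: 'e' -> no
  pos 10: 'c' -> no
  pos 11: 'h' -> no
  pos 12: 'g' -> MATCH
Total matches: 5

5


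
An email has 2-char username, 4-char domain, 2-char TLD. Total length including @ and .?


An email address has format: username@domain.tld
Username length: 2
'@' character: 1
Domain length: 4
'.' character: 1
TLD length: 2
Total = 2 + 1 + 4 + 1 + 2 = 10

10


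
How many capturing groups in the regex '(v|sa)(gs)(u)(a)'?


To count capturing groups, count each '(' that starts a group.
Pattern: '(v|sa)(gs)(u)(a)'
Walking through the pattern:
  Position 0: '(' -> group #1
  Position 6: '(' -> group #2
  Position 10: '(' -> group #3
  Position 13: '(' -> group #4
Total capturing groups: 4

4


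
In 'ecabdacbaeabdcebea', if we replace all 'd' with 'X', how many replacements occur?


re.sub('d', 'X', text) replaces every occurrence of 'd' with 'X'.
Text: 'ecabdacbaeabdcebea'
Scanning for 'd':
  pos 4: 'd' -> replacement #1
  pos 12: 'd' -> replacement #2
Total replacements: 2

2


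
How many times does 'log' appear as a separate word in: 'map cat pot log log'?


Scanning each word for exact match 'log':
  Word 1: 'map' -> no
  Word 2: 'cat' -> no
  Word 3: 'pot' -> no
  Word 4: 'log' -> MATCH
  Word 5: 'log' -> MATCH
Total matches: 2

2


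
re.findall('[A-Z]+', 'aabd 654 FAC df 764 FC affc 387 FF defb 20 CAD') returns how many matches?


Pattern '[A-Z]+' finds one or more uppercase letters.
Text: 'aabd 654 FAC df 764 FC affc 387 FF defb 20 CAD'
Scanning for matches:
  Match 1: 'FAC'
  Match 2: 'FC'
  Match 3: 'FF'
  Match 4: 'CAD'
Total matches: 4

4


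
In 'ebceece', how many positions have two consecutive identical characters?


Looking for consecutive identical characters in 'ebceece':
  pos 0-1: 'e' vs 'b' -> different
  pos 1-2: 'b' vs 'c' -> different
  pos 2-3: 'c' vs 'e' -> different
  pos 3-4: 'e' vs 'e' -> MATCH ('ee')
  pos 4-5: 'e' vs 'c' -> different
  pos 5-6: 'c' vs 'e' -> different
Consecutive identical pairs: ['ee']
Count: 1

1


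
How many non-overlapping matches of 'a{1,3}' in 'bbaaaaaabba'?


Pattern 'a{1,3}' matches between 1 and 3 consecutive a's (greedy).
String: 'bbaaaaaabba'
Finding runs of a's and applying greedy matching:
  Run at pos 2: 'aaaaaa' (length 6)
  Run at pos 10: 'a' (length 1)
Matches: ['aaa', 'aaa', 'a']
Count: 3

3


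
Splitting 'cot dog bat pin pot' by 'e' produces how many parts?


Splitting by 'e' breaks the string at each occurrence of the separator.
Text: 'cot dog bat pin pot'
Parts after split:
  Part 1: 'cot dog bat pin pot'
Total parts: 1

1


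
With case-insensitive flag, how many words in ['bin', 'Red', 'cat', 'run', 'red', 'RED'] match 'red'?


Case-insensitive matching: compare each word's lowercase form to 'red'.
  'bin' -> lower='bin' -> no
  'Red' -> lower='red' -> MATCH
  'cat' -> lower='cat' -> no
  'run' -> lower='run' -> no
  'red' -> lower='red' -> MATCH
  'RED' -> lower='red' -> MATCH
Matches: ['Red', 'red', 'RED']
Count: 3

3


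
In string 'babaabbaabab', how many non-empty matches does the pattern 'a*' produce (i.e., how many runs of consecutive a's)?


Pattern 'a*' matches zero or more a's. We want non-empty runs of consecutive a's.
String: 'babaabbaabab'
Walking through the string to find runs of a's:
  Run 1: positions 1-1 -> 'a'
  Run 2: positions 3-4 -> 'aa'
  Run 3: positions 7-8 -> 'aa'
  Run 4: positions 10-10 -> 'a'
Non-empty runs found: ['a', 'aa', 'aa', 'a']
Count: 4

4


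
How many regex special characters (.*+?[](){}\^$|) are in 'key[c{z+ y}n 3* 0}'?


Regex special characters are: . * + ? [ ] ( ) { } \ ^ $ |
Scanning 'key[c{z+ y}n 3* 0}':
  pos 3: '[' -> SPECIAL
  pos 5: '{' -> SPECIAL
  pos 7: '+' -> SPECIAL
  pos 10: '}' -> SPECIAL
  pos 14: '*' -> SPECIAL
  pos 17: '}' -> SPECIAL
Special chars found: ['[', '{', '+', '}', '*', '}']
Total: 6

6


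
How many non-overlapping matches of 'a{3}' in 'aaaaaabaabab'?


Pattern 'a{3}' matches exactly 3 consecutive a's (greedy, non-overlapping).
String: 'aaaaaabaabab'
Scanning for runs of a's:
  Run at pos 0: 'aaaaaa' (length 6) -> 2 match(es)
  Run at pos 7: 'aa' (length 2) -> 0 match(es)
  Run at pos 10: 'a' (length 1) -> 0 match(es)
Matches found: ['aaa', 'aaa']
Total: 2

2


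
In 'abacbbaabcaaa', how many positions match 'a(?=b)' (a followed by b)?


Lookahead 'a(?=b)' matches 'a' only when followed by 'b'.
String: 'abacbbaabcaaa'
Checking each position where char is 'a':
  pos 0: 'a' -> MATCH (next='b')
  pos 2: 'a' -> no (next='c')
  pos 6: 'a' -> no (next='a')
  pos 7: 'a' -> MATCH (next='b')
  pos 10: 'a' -> no (next='a')
  pos 11: 'a' -> no (next='a')
Matching positions: [0, 7]
Count: 2

2


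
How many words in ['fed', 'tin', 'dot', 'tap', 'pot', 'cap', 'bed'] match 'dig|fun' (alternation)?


Alternation 'dig|fun' matches either 'dig' or 'fun'.
Checking each word:
  'fed' -> no
  'tin' -> no
  'dot' -> no
  'tap' -> no
  'pot' -> no
  'cap' -> no
  'bed' -> no
Matches: []
Count: 0

0


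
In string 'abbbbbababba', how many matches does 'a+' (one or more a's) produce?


Pattern 'a+' matches one or more consecutive a's.
String: 'abbbbbababba'
Scanning for runs of a:
  Match 1: 'a' (length 1)
  Match 2: 'a' (length 1)
  Match 3: 'a' (length 1)
  Match 4: 'a' (length 1)
Total matches: 4

4


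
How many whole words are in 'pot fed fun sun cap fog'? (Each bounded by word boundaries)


Word boundaries (\b) mark the start/end of each word.
Text: 'pot fed fun sun cap fog'
Splitting by whitespace:
  Word 1: 'pot'
  Word 2: 'fed'
  Word 3: 'fun'
  Word 4: 'sun'
  Word 5: 'cap'
  Word 6: 'fog'
Total whole words: 6

6


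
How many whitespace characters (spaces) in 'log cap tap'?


\s matches whitespace characters (spaces, tabs, etc.).
Text: 'log cap tap'
This text has 3 words separated by spaces.
Number of spaces = number of words - 1 = 3 - 1 = 2

2


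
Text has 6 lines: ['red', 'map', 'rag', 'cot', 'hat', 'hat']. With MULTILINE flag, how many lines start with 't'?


With MULTILINE flag, ^ matches the start of each line.
Lines: ['red', 'map', 'rag', 'cot', 'hat', 'hat']
Checking which lines start with 't':
  Line 1: 'red' -> no
  Line 2: 'map' -> no
  Line 3: 'rag' -> no
  Line 4: 'cot' -> no
  Line 5: 'hat' -> no
  Line 6: 'hat' -> no
Matching lines: []
Count: 0

0


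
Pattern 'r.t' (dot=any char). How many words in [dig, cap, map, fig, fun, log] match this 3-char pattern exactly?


Pattern 'r.t' means: starts with 'r', any single char, ends with 't'.
Checking each word (must be exactly 3 chars):
  'dig' (len=3): no
  'cap' (len=3): no
  'map' (len=3): no
  'fig' (len=3): no
  'fun' (len=3): no
  'log' (len=3): no
Matching words: []
Total: 0

0


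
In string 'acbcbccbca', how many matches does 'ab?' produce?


Pattern 'ab?' matches 'a' optionally followed by 'b'.
String: 'acbcbccbca'
Scanning left to right for 'a' then checking next char:
  Match 1: 'a' (a not followed by b)
  Match 2: 'a' (a not followed by b)
Total matches: 2

2


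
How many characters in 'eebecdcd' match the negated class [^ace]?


Negated class [^ace] matches any char NOT in {a, c, e}
Scanning 'eebecdcd':
  pos 0: 'e' -> no (excluded)
  pos 1: 'e' -> no (excluded)
  pos 2: 'b' -> MATCH
  pos 3: 'e' -> no (excluded)
  pos 4: 'c' -> no (excluded)
  pos 5: 'd' -> MATCH
  pos 6: 'c' -> no (excluded)
  pos 7: 'd' -> MATCH
Total matches: 3

3


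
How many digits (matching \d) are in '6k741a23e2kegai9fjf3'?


\d matches any digit 0-9.
Scanning '6k741a23e2kegai9fjf3':
  pos 0: '6' -> DIGIT
  pos 2: '7' -> DIGIT
  pos 3: '4' -> DIGIT
  pos 4: '1' -> DIGIT
  pos 6: '2' -> DIGIT
  pos 7: '3' -> DIGIT
  pos 9: '2' -> DIGIT
  pos 15: '9' -> DIGIT
  pos 19: '3' -> DIGIT
Digits found: ['6', '7', '4', '1', '2', '3', '2', '9', '3']
Total: 9

9


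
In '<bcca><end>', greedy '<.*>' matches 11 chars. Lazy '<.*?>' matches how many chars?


Greedy '<.*>' tries to match as MUCH as possible.
Lazy '<.*?>' tries to match as LITTLE as possible.

String: '<bcca><end>'
Greedy '<.*>' starts at first '<' and extends to the LAST '>': '<bcca><end>' (11 chars)
Lazy '<.*?>' starts at first '<' and stops at the FIRST '>': '<bcca>' (6 chars)

6


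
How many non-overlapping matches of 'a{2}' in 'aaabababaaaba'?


Pattern 'a{2}' matches exactly 2 consecutive a's (greedy, non-overlapping).
String: 'aaabababaaaba'
Scanning for runs of a's:
  Run at pos 0: 'aaa' (length 3) -> 1 match(es)
  Run at pos 4: 'a' (length 1) -> 0 match(es)
  Run at pos 6: 'a' (length 1) -> 0 match(es)
  Run at pos 8: 'aaa' (length 3) -> 1 match(es)
  Run at pos 12: 'a' (length 1) -> 0 match(es)
Matches found: ['aa', 'aa']
Total: 2

2


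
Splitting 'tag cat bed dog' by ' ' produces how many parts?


Splitting by ' ' breaks the string at each occurrence of the separator.
Text: 'tag cat bed dog'
Parts after split:
  Part 1: 'tag'
  Part 2: 'cat'
  Part 3: 'bed'
  Part 4: 'dog'
Total parts: 4

4


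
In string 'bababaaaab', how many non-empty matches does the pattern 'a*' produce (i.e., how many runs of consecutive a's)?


Pattern 'a*' matches zero or more a's. We want non-empty runs of consecutive a's.
String: 'bababaaaab'
Walking through the string to find runs of a's:
  Run 1: positions 1-1 -> 'a'
  Run 2: positions 3-3 -> 'a'
  Run 3: positions 5-8 -> 'aaaa'
Non-empty runs found: ['a', 'a', 'aaaa']
Count: 3

3


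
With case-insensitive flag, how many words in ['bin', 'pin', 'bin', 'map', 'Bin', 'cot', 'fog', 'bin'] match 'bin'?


Case-insensitive matching: compare each word's lowercase form to 'bin'.
  'bin' -> lower='bin' -> MATCH
  'pin' -> lower='pin' -> no
  'bin' -> lower='bin' -> MATCH
  'map' -> lower='map' -> no
  'Bin' -> lower='bin' -> MATCH
  'cot' -> lower='cot' -> no
  'fog' -> lower='fog' -> no
  'bin' -> lower='bin' -> MATCH
Matches: ['bin', 'bin', 'Bin', 'bin']
Count: 4

4


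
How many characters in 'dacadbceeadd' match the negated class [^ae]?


Negated class [^ae] matches any char NOT in {a, e}
Scanning 'dacadbceeadd':
  pos 0: 'd' -> MATCH
  pos 1: 'a' -> no (excluded)
  pos 2: 'c' -> MATCH
  pos 3: 'a' -> no (excluded)
  pos 4: 'd' -> MATCH
  pos 5: 'b' -> MATCH
  pos 6: 'c' -> MATCH
  pos 7: 'e' -> no (excluded)
  pos 8: 'e' -> no (excluded)
  pos 9: 'a' -> no (excluded)
  pos 10: 'd' -> MATCH
  pos 11: 'd' -> MATCH
Total matches: 7

7


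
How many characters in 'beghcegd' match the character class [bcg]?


Character class [bcg] matches any of: {b, c, g}
Scanning string 'beghcegd' character by character:
  pos 0: 'b' -> MATCH
  pos 1: 'e' -> no
  pos 2: 'g' -> MATCH
  pos 3: 'h' -> no
  pos 4: 'c' -> MATCH
  pos 5: 'e' -> no
  pos 6: 'g' -> MATCH
  pos 7: 'd' -> no
Total matches: 4

4


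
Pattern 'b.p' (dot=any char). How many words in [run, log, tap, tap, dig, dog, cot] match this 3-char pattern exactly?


Pattern 'b.p' means: starts with 'b', any single char, ends with 'p'.
Checking each word (must be exactly 3 chars):
  'run' (len=3): no
  'log' (len=3): no
  'tap' (len=3): no
  'tap' (len=3): no
  'dig' (len=3): no
  'dog' (len=3): no
  'cot' (len=3): no
Matching words: []
Total: 0

0


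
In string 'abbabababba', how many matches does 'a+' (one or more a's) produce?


Pattern 'a+' matches one or more consecutive a's.
String: 'abbabababba'
Scanning for runs of a:
  Match 1: 'a' (length 1)
  Match 2: 'a' (length 1)
  Match 3: 'a' (length 1)
  Match 4: 'a' (length 1)
  Match 5: 'a' (length 1)
Total matches: 5

5


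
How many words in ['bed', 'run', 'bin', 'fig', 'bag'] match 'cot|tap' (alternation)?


Alternation 'cot|tap' matches either 'cot' or 'tap'.
Checking each word:
  'bed' -> no
  'run' -> no
  'bin' -> no
  'fig' -> no
  'bag' -> no
Matches: []
Count: 0

0


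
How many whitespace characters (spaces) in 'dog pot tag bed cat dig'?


\s matches whitespace characters (spaces, tabs, etc.).
Text: 'dog pot tag bed cat dig'
This text has 6 words separated by spaces.
Number of spaces = number of words - 1 = 6 - 1 = 5

5


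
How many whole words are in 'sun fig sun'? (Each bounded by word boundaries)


Word boundaries (\b) mark the start/end of each word.
Text: 'sun fig sun'
Splitting by whitespace:
  Word 1: 'sun'
  Word 2: 'fig'
  Word 3: 'sun'
Total whole words: 3

3


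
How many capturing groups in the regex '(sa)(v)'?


To count capturing groups, count each '(' that starts a group.
Pattern: '(sa)(v)'
Walking through the pattern:
  Position 0: '(' -> group #1
  Position 4: '(' -> group #2
Total capturing groups: 2

2


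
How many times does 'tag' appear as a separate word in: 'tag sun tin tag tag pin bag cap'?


Scanning each word for exact match 'tag':
  Word 1: 'tag' -> MATCH
  Word 2: 'sun' -> no
  Word 3: 'tin' -> no
  Word 4: 'tag' -> MATCH
  Word 5: 'tag' -> MATCH
  Word 6: 'pin' -> no
  Word 7: 'bag' -> no
  Word 8: 'cap' -> no
Total matches: 3

3


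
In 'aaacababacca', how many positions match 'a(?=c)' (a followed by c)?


Lookahead 'a(?=c)' matches 'a' only when followed by 'c'.
String: 'aaacababacca'
Checking each position where char is 'a':
  pos 0: 'a' -> no (next='a')
  pos 1: 'a' -> no (next='a')
  pos 2: 'a' -> MATCH (next='c')
  pos 4: 'a' -> no (next='b')
  pos 6: 'a' -> no (next='b')
  pos 8: 'a' -> MATCH (next='c')
Matching positions: [2, 8]
Count: 2

2


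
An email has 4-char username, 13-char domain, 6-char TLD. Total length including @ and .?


An email address has format: username@domain.tld
Username length: 4
'@' character: 1
Domain length: 13
'.' character: 1
TLD length: 6
Total = 4 + 1 + 13 + 1 + 6 = 25

25


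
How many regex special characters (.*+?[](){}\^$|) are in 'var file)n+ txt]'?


Regex special characters are: . * + ? [ ] ( ) { } \ ^ $ |
Scanning 'var file)n+ txt]':
  pos 8: ')' -> SPECIAL
  pos 10: '+' -> SPECIAL
  pos 15: ']' -> SPECIAL
Special chars found: [')', '+', ']']
Total: 3

3


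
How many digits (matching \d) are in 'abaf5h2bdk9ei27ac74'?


\d matches any digit 0-9.
Scanning 'abaf5h2bdk9ei27ac74':
  pos 4: '5' -> DIGIT
  pos 6: '2' -> DIGIT
  pos 10: '9' -> DIGIT
  pos 13: '2' -> DIGIT
  pos 14: '7' -> DIGIT
  pos 17: '7' -> DIGIT
  pos 18: '4' -> DIGIT
Digits found: ['5', '2', '9', '2', '7', '7', '4']
Total: 7

7


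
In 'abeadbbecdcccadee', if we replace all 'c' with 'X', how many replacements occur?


re.sub('c', 'X', text) replaces every occurrence of 'c' with 'X'.
Text: 'abeadbbecdcccadee'
Scanning for 'c':
  pos 8: 'c' -> replacement #1
  pos 10: 'c' -> replacement #2
  pos 11: 'c' -> replacement #3
  pos 12: 'c' -> replacement #4
Total replacements: 4

4


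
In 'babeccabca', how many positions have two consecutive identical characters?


Looking for consecutive identical characters in 'babeccabca':
  pos 0-1: 'b' vs 'a' -> different
  pos 1-2: 'a' vs 'b' -> different
  pos 2-3: 'b' vs 'e' -> different
  pos 3-4: 'e' vs 'c' -> different
  pos 4-5: 'c' vs 'c' -> MATCH ('cc')
  pos 5-6: 'c' vs 'a' -> different
  pos 6-7: 'a' vs 'b' -> different
  pos 7-8: 'b' vs 'c' -> different
  pos 8-9: 'c' vs 'a' -> different
Consecutive identical pairs: ['cc']
Count: 1

1


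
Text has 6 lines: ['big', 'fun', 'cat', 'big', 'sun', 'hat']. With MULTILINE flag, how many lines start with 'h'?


With MULTILINE flag, ^ matches the start of each line.
Lines: ['big', 'fun', 'cat', 'big', 'sun', 'hat']
Checking which lines start with 'h':
  Line 1: 'big' -> no
  Line 2: 'fun' -> no
  Line 3: 'cat' -> no
  Line 4: 'big' -> no
  Line 5: 'sun' -> no
  Line 6: 'hat' -> MATCH
Matching lines: ['hat']
Count: 1

1


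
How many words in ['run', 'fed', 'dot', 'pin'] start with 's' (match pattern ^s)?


Pattern ^s anchors to start of word. Check which words begin with 's':
  'run' -> no
  'fed' -> no
  'dot' -> no
  'pin' -> no
Matching words: []
Count: 0

0


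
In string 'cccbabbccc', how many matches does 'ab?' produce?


Pattern 'ab?' matches 'a' optionally followed by 'b'.
String: 'cccbabbccc'
Scanning left to right for 'a' then checking next char:
  Match 1: 'ab' (a followed by b)
Total matches: 1

1


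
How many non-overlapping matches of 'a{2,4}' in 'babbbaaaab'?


Pattern 'a{2,4}' matches between 2 and 4 consecutive a's (greedy).
String: 'babbbaaaab'
Finding runs of a's and applying greedy matching:
  Run at pos 1: 'a' (length 1)
  Run at pos 5: 'aaaa' (length 4)
Matches: ['aaaa']
Count: 1

1


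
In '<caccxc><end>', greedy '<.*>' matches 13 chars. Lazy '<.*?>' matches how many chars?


Greedy '<.*>' tries to match as MUCH as possible.
Lazy '<.*?>' tries to match as LITTLE as possible.

String: '<caccxc><end>'
Greedy '<.*>' starts at first '<' and extends to the LAST '>': '<caccxc><end>' (13 chars)
Lazy '<.*?>' starts at first '<' and stops at the FIRST '>': '<caccxc>' (8 chars)

8


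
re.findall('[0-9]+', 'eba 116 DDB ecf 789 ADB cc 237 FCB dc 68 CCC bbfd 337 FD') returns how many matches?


Pattern '[0-9]+' finds one or more digits.
Text: 'eba 116 DDB ecf 789 ADB cc 237 FCB dc 68 CCC bbfd 337 FD'
Scanning for matches:
  Match 1: '116'
  Match 2: '789'
  Match 3: '237'
  Match 4: '68'
  Match 5: '337'
Total matches: 5

5


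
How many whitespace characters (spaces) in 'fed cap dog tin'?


\s matches whitespace characters (spaces, tabs, etc.).
Text: 'fed cap dog tin'
This text has 4 words separated by spaces.
Number of spaces = number of words - 1 = 4 - 1 = 3

3


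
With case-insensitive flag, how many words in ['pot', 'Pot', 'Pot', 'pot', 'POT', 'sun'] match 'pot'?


Case-insensitive matching: compare each word's lowercase form to 'pot'.
  'pot' -> lower='pot' -> MATCH
  'Pot' -> lower='pot' -> MATCH
  'Pot' -> lower='pot' -> MATCH
  'pot' -> lower='pot' -> MATCH
  'POT' -> lower='pot' -> MATCH
  'sun' -> lower='sun' -> no
Matches: ['pot', 'Pot', 'Pot', 'pot', 'POT']
Count: 5

5


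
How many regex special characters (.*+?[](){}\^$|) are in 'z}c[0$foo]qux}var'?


Regex special characters are: . * + ? [ ] ( ) { } \ ^ $ |
Scanning 'z}c[0$foo]qux}var':
  pos 1: '}' -> SPECIAL
  pos 3: '[' -> SPECIAL
  pos 5: '$' -> SPECIAL
  pos 9: ']' -> SPECIAL
  pos 13: '}' -> SPECIAL
Special chars found: ['}', '[', '$', ']', '}']
Total: 5

5


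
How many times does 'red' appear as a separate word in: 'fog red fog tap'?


Scanning each word for exact match 'red':
  Word 1: 'fog' -> no
  Word 2: 'red' -> MATCH
  Word 3: 'fog' -> no
  Word 4: 'tap' -> no
Total matches: 1

1


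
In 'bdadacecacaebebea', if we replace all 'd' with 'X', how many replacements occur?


re.sub('d', 'X', text) replaces every occurrence of 'd' with 'X'.
Text: 'bdadacecacaebebea'
Scanning for 'd':
  pos 1: 'd' -> replacement #1
  pos 3: 'd' -> replacement #2
Total replacements: 2

2


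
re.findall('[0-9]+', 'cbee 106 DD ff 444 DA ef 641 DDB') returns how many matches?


Pattern '[0-9]+' finds one or more digits.
Text: 'cbee 106 DD ff 444 DA ef 641 DDB'
Scanning for matches:
  Match 1: '106'
  Match 2: '444'
  Match 3: '641'
Total matches: 3

3


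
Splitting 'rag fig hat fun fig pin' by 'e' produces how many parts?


Splitting by 'e' breaks the string at each occurrence of the separator.
Text: 'rag fig hat fun fig pin'
Parts after split:
  Part 1: 'rag fig hat fun fig pin'
Total parts: 1

1


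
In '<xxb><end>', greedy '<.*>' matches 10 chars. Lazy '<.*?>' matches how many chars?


Greedy '<.*>' tries to match as MUCH as possible.
Lazy '<.*?>' tries to match as LITTLE as possible.

String: '<xxb><end>'
Greedy '<.*>' starts at first '<' and extends to the LAST '>': '<xxb><end>' (10 chars)
Lazy '<.*?>' starts at first '<' and stops at the FIRST '>': '<xxb>' (5 chars)

5


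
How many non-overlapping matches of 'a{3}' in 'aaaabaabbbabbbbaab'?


Pattern 'a{3}' matches exactly 3 consecutive a's (greedy, non-overlapping).
String: 'aaaabaabbbabbbbaab'
Scanning for runs of a's:
  Run at pos 0: 'aaaa' (length 4) -> 1 match(es)
  Run at pos 5: 'aa' (length 2) -> 0 match(es)
  Run at pos 10: 'a' (length 1) -> 0 match(es)
  Run at pos 15: 'aa' (length 2) -> 0 match(es)
Matches found: ['aaa']
Total: 1

1


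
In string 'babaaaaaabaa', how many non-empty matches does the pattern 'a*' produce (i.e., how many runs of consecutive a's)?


Pattern 'a*' matches zero or more a's. We want non-empty runs of consecutive a's.
String: 'babaaaaaabaa'
Walking through the string to find runs of a's:
  Run 1: positions 1-1 -> 'a'
  Run 2: positions 3-8 -> 'aaaaaa'
  Run 3: positions 10-11 -> 'aa'
Non-empty runs found: ['a', 'aaaaaa', 'aa']
Count: 3

3


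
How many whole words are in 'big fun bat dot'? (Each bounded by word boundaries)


Word boundaries (\b) mark the start/end of each word.
Text: 'big fun bat dot'
Splitting by whitespace:
  Word 1: 'big'
  Word 2: 'fun'
  Word 3: 'bat'
  Word 4: 'dot'
Total whole words: 4

4


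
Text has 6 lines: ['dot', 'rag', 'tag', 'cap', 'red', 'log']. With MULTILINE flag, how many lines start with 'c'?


With MULTILINE flag, ^ matches the start of each line.
Lines: ['dot', 'rag', 'tag', 'cap', 'red', 'log']
Checking which lines start with 'c':
  Line 1: 'dot' -> no
  Line 2: 'rag' -> no
  Line 3: 'tag' -> no
  Line 4: 'cap' -> MATCH
  Line 5: 'red' -> no
  Line 6: 'log' -> no
Matching lines: ['cap']
Count: 1

1
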